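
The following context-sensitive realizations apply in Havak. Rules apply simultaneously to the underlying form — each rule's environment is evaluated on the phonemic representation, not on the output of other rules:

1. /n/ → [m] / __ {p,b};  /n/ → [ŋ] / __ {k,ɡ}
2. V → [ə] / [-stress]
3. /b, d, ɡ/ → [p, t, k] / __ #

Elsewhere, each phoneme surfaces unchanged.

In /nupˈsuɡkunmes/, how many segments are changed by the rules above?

3

Segments that undergo a rule: /u/ → [ə] (rule 2); /u/ → [ə] (rule 2); /e/ → [ə] (rule 2).
All other segments surface unchanged.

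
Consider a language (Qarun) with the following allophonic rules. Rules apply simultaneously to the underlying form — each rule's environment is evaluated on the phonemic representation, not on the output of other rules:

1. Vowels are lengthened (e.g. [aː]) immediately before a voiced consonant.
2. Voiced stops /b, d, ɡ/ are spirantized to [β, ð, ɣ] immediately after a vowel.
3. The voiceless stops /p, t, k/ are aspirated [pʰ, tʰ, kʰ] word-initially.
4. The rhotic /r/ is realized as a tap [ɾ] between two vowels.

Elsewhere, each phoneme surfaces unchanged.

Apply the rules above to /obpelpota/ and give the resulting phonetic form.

Rule 1 applies to /o/ (word-initial: before a voiced consonant) → [oː].
/b/ (between /o/ and /p/): immediately after a vowel, so rule 2 applies → [β].
/p/ (between /b/ and /e/) fails the environment for rule 3, so it stays [p].
/e/ — between /p/ and /l/, before a voiced consonant — surfaces as [eː] (rule 1).
/l/ stays [l].
/p/ (between /l/ and /o/) is in the target of rule 3 but the environment (word-initially) is not met → [p].
/o/ (between /p/ and /t/) is in the target of rule 1 but the environment (before a voiced consonant) is not met → [o].
/t/ — between /o/ and /a/; rule 3 does not apply here → [t].
/a/ — word-final; rule 1 does not apply here → [a].

[oːβpeːlpota]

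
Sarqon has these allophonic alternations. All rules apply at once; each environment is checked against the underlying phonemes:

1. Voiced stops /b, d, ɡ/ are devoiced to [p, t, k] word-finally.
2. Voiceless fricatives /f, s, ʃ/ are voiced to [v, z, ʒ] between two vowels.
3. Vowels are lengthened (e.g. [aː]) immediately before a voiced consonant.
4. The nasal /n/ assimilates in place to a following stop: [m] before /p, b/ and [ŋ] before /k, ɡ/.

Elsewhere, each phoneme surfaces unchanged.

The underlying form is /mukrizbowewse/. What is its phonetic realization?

[mukriːzboːweːwse]

/m/ (word-initial): no rule targets it → [m].
/u/ (between /m/ and /k/): rule 3 targets it, but not before a voiced consonant → unchanged [u].
/k/ (between /u/ and /r/): no rule targets it → [k].
/r/ stays [r].
/i/ meets the environment for rule 3 (before a voiced consonant) → [iː].
/z/ — not in any rule's target class → [z].
/b/ (between /z/ and /o/) is in the target of rule 1 but the environment (word-finally) is not met → [b].
/o/ (between /b/ and /w/) occurs before a voiced consonant → [oː] by rule 3.
/w/ stays [w].
/e/ (between /w/ and /w/) occurs before a voiced consonant → [eː] by rule 3.
/w/ — not in any rule's target class → [w].
/s/ — between /w/ and /e/; rule 2 does not apply here → [s].
/e/ — word-final; rule 3 does not apply here → [e].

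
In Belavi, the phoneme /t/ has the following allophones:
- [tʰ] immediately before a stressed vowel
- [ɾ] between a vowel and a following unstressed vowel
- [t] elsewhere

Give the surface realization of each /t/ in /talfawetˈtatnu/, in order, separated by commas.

Occurrence 1 (position 1): no conditioning environment matches → elsewhere allophone [t].
Occurrence 2 (position 8): no conditioning environment matches → elsewhere allophone [t].
Occurrence 3 (position 9): immediately before a stressed vowel → [tʰ].
Occurrence 4 (position 11): no conditioning environment matches → elsewhere allophone [t].

[t], [t], [tʰ], [t]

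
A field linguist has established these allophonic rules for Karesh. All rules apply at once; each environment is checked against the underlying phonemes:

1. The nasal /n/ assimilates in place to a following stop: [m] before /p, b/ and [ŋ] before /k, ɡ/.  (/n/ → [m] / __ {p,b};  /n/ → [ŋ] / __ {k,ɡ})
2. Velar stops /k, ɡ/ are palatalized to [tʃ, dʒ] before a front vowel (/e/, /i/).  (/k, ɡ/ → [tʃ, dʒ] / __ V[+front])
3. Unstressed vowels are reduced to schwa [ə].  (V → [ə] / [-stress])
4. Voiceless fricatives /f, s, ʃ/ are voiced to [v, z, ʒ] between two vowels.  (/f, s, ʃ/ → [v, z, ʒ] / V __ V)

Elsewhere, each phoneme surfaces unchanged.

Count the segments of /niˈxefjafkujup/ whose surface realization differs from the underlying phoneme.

4

Segments that undergo a rule: /i/ → [ə] (rule 3); /a/ → [ə] (rule 3); /u/ → [ə] (rule 3); /u/ → [ə] (rule 3).
All other segments surface unchanged.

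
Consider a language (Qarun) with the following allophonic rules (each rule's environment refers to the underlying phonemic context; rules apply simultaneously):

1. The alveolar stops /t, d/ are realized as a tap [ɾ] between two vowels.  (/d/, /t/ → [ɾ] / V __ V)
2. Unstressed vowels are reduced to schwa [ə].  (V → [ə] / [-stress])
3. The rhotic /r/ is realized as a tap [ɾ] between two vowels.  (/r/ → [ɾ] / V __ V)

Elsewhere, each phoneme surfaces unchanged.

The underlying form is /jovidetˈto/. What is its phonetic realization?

/o/ (between /j/ and /v/) occurs in an unstressed syllable → [ə] by rule 2.
/i/ — between /v/ and /d/, in an unstressed syllable — surfaces as [ə] (rule 2).
/d/ meets the environment for rule 1 (between two vowels) → [ɾ].
/e/ (between /d/ and /t/): in an unstressed syllable, so rule 2 applies → [ə].
/t/ (between /e/ and /t/): rule 1 targets it, but not between two vowels → unchanged [t].
/t/ (between /t/ and /o/) fails the environment for rule 1, so it stays [t].
/o/ (word-final) fails the environment for rule 2, so it stays [o].

[jəvəɾətˈto]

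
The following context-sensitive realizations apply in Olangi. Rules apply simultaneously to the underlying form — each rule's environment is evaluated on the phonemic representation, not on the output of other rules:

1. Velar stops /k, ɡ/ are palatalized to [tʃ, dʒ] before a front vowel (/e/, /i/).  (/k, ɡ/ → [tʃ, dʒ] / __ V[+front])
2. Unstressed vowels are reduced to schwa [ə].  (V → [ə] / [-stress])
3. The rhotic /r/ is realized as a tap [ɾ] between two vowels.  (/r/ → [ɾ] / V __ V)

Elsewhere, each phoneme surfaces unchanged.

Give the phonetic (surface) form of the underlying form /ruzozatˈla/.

[rəzəzətˈla]

/r/ (word-initial): rule 3 targets it, but not between two vowels → unchanged [r].
/u/ (between /r/ and /z/): in an unstressed syllable, so rule 2 applies → [ə].
/z/ — not in any rule's target class → [z].
/o/ (between /z/ and /z/): in an unstressed syllable, so rule 2 applies → [ə].
/z/ (between /o/ and /a/) is unaffected → [z].
/a/ (between /z/ and /t/) occurs in an unstressed syllable → [ə] by rule 2.
/t/ (between /a/ and /l/) is unaffected → [t].
/l/ stays [l].
/a/ (word-final) fails the environment for rule 2, so it stays [a].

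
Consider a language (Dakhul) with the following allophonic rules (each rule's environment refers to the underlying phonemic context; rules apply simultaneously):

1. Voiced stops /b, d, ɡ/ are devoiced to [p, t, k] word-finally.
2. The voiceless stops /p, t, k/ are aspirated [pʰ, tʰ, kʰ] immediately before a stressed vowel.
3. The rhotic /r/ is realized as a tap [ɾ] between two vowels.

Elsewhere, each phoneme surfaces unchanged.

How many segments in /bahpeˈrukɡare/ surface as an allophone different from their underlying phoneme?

Segments that undergo a rule: /r/ → [ɾ] (rule 3); /r/ → [ɾ] (rule 3).
All other segments surface unchanged.

2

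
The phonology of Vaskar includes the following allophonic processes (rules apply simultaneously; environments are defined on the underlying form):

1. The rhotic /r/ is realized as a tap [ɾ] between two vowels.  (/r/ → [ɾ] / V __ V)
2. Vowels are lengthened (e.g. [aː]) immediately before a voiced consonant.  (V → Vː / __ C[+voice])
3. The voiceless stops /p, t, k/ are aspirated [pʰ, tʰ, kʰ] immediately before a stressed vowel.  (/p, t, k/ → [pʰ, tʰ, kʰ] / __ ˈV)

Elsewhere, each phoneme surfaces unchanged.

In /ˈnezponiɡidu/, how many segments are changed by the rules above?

4

Segments that undergo a rule: /e/ → [eː] (rule 2); /o/ → [oː] (rule 2); /i/ → [iː] (rule 2); /i/ → [iː] (rule 2).
All other segments surface unchanged.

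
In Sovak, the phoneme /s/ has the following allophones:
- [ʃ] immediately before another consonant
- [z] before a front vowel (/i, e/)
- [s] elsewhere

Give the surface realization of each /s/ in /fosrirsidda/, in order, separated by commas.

Occurrence 1 (position 3): immediately before another consonant → [ʃ].
Occurrence 2 (position 7): before a front vowel (/i, e/) → [z].

[ʃ], [z]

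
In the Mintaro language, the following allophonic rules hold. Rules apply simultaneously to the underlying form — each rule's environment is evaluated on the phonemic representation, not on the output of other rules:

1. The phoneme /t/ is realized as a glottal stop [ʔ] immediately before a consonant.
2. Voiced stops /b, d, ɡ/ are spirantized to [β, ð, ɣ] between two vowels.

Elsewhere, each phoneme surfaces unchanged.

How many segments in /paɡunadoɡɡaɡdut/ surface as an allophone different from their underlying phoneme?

2

Segments that undergo a rule: /ɡ/ → [ɣ] (rule 2); /d/ → [ð] (rule 2).
All other segments surface unchanged.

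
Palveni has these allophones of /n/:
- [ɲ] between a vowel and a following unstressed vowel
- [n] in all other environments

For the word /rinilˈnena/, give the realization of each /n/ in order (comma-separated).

[ɲ], [n], [ɲ]

Occurrence 1 (position 3): between a vowel and a following unstressed vowel → [ɲ].
Occurrence 2 (position 6): no conditioning environment matches → elsewhere allophone [n].
Occurrence 3 (position 8): between a vowel and a following unstressed vowel → [ɲ].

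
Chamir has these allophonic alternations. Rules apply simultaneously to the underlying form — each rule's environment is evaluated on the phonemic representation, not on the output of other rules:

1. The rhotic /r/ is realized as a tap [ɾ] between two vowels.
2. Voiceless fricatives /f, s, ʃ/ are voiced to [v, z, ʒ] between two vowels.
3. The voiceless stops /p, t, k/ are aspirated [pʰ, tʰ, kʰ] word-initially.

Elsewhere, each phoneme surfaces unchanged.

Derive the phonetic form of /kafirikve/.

/k/ meets the environment for rule 3 (word-initially) → [kʰ].
/f/ meets the environment for rule 2 (between two vowels) → [v].
/r/ meets the environment for rule 1 (between two vowels) → [ɾ].
/k/ (between /i/ and /v/) fails the environment for rule 3, so it stays [k].

[kʰaviɾikve]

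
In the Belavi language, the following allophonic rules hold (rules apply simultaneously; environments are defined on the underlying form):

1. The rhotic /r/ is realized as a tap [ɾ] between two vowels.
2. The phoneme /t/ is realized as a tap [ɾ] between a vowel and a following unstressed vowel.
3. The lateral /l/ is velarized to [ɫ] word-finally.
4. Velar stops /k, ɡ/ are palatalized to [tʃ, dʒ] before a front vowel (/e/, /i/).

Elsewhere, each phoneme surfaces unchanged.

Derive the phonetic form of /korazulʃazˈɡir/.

/k/ (word-initial) is in the target of rule 4 but the environment (before a front vowel) is not met → [k].
/o/ stays [o].
/r/ (between /o/ and /a/): between two vowels, so rule 1 applies → [ɾ].
/a/ — not in any rule's target class → [a].
/z/ (between /a/ and /u/) is unaffected → [z].
/u/ stays [u].
/l/ (between /u/ and /ʃ/) is in the target of rule 3 but the environment (word-finally) is not met → [l].
/ʃ/ stays [ʃ].
/a/ (between /ʃ/ and /z/): no rule targets it → [a].
/z/ (between /a/ and /ɡ/) is unaffected → [z].
/ɡ/ meets the environment for rule 4 (before a front vowel) → [dʒ].
/i/ — not in any rule's target class → [i].
/r/ (word-final) is in the target of rule 1 but the environment (between two vowels) is not met → [r].

[koɾazulʃazˈdʒir]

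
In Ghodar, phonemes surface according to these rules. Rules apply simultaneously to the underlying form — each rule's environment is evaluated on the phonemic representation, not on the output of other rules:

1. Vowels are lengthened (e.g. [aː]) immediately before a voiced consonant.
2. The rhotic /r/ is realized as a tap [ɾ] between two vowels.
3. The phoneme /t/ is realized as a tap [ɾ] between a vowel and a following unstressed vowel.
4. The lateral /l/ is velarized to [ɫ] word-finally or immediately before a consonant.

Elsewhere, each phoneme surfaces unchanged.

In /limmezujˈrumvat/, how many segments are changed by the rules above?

4

Segments that undergo a rule: /i/ → [iː] (rule 1); /e/ → [eː] (rule 1); /u/ → [uː] (rule 1); /u/ → [uː] (rule 1).
All other segments surface unchanged.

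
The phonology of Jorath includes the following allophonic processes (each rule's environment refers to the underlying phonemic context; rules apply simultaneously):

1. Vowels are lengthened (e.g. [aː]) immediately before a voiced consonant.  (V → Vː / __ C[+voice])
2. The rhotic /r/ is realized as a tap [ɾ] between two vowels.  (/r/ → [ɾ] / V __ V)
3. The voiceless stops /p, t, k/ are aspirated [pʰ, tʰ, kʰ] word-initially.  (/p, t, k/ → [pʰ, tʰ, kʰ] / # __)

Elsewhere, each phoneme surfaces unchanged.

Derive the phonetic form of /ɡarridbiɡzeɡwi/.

/a/ — between /ɡ/ and /r/, before a voiced consonant — surfaces as [aː] (rule 1).
/r/ (between /a/ and /r/) is in the target of rule 2 but the environment (between two vowels) is not met → [r].
/r/ (between /r/ and /i/) is in the target of rule 2 but the environment (between two vowels) is not met → [r].
/i/ meets the environment for rule 1 (before a voiced consonant) → [iː].
/i/ (between /b/ and /ɡ/) occurs before a voiced consonant → [iː] by rule 1.
Rule 1 applies to /e/ (between /z/ and /ɡ/: before a voiced consonant) → [eː].
/i/ (word-final) is in the target of rule 1 but the environment (before a voiced consonant) is not met → [i].

[ɡaːrriːdbiːɡzeːɡwi]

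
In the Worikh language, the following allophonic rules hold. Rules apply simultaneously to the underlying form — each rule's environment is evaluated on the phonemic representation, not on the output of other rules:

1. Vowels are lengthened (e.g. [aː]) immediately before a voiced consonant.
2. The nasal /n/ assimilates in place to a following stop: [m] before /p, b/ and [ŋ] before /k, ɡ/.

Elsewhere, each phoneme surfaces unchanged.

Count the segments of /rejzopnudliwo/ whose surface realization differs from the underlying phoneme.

Segments that undergo a rule: /e/ → [eː] (rule 1); /u/ → [uː] (rule 1); /i/ → [iː] (rule 1).
All other segments surface unchanged.

3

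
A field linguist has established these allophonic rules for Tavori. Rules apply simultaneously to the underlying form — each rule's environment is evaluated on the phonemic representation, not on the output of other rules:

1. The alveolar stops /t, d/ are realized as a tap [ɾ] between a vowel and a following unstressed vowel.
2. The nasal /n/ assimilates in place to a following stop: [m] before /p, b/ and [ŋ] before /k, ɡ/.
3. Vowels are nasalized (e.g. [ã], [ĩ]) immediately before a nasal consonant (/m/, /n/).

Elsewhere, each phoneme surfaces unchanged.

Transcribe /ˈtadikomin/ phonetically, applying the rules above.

/t/ (word-initial) fails the environment for rule 1, so it stays [t].
/a/ (between /t/ and /d/) is in the target of rule 3 but the environment (before a nasal consonant) is not met → [a].
Rule 1 applies to /d/ (between /a/ and /i/: between a vowel and a following unstressed vowel) → [ɾ].
/i/ (between /d/ and /k/) is in the target of rule 3 but the environment (before a nasal consonant) is not met → [i].
/k/ stays [k].
/o/ — between /k/ and /m/, before a nasal consonant — surfaces as [õ] (rule 3).
/m/ (between /o/ and /i/): no rule targets it → [m].
/i/ meets the environment for rule 3 (before a nasal consonant) → [ĩ].
/n/ (word-final) is in the target of rule 2 but the environment (before a labial or velar stop) is not met → [n].

[ˈtaɾikõmĩn]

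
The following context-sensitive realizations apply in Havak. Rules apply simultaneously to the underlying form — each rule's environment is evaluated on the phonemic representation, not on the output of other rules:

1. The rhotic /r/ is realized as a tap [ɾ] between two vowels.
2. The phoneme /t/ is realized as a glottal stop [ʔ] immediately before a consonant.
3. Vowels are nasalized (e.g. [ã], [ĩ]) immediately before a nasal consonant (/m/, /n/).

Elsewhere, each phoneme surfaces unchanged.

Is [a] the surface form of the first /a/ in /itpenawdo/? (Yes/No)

/a/ — between /n/ and /w/; rule 3 does not apply here → [a].
The actual realization is [a], which matches [a].

Yes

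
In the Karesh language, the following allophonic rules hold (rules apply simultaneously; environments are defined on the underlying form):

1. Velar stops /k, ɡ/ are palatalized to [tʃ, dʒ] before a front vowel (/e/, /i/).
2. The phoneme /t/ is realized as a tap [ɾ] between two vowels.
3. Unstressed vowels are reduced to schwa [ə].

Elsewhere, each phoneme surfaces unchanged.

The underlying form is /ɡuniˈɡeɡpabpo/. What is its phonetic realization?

/ɡ/ (word-initial) is in the target of rule 1 but the environment (before a front vowel) is not met → [ɡ].
/u/ (between /ɡ/ and /n/) occurs in an unstressed syllable → [ə] by rule 3.
/n/ — not in any rule's target class → [n].
/i/ (between /n/ and /ɡ/): in an unstressed syllable, so rule 3 applies → [ə].
/ɡ/ meets the environment for rule 1 (before a front vowel) → [dʒ].
/e/ (between /ɡ/ and /ɡ/): rule 3 targets it, but not in an unstressed syllable → unchanged [e].
/ɡ/ (between /e/ and /p/): rule 1 targets it, but not before a front vowel → unchanged [ɡ].
/p/ (between /ɡ/ and /a/) is unaffected → [p].
Rule 3 applies to /a/ (between /p/ and /b/: in an unstressed syllable) → [ə].
/b/ (between /a/ and /p/): no rule targets it → [b].
/p/ — not in any rule's target class → [p].
/o/ meets the environment for rule 3 (in an unstressed syllable) → [ə].

[ɡənəˈdʒeɡpəbpə]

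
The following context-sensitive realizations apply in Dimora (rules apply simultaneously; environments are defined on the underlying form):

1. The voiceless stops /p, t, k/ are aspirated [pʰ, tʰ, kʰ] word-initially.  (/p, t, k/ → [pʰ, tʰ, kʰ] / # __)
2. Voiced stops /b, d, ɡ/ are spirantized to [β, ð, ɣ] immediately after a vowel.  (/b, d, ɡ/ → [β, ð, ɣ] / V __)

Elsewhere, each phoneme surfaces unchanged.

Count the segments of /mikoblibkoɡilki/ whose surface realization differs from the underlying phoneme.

Segments that undergo a rule: /b/ → [β] (rule 2); /b/ → [β] (rule 2); /ɡ/ → [ɣ] (rule 2).
All other segments surface unchanged.

3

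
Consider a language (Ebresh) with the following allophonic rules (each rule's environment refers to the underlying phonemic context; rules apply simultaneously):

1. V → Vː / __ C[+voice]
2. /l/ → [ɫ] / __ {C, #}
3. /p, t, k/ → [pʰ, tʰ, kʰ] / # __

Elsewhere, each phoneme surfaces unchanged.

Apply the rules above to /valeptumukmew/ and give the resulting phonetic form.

Rule 1 applies to /a/ (between /v/ and /l/: before a voiced consonant) → [aː].
/l/ — between /a/ and /e/; rule 2 does not apply here → [l].
/e/ (between /l/ and /p/) fails the environment for rule 1, so it stays [e].
/p/ (between /e/ and /t/) is in the target of rule 3 but the environment (word-initially) is not met → [p].
/t/ (between /p/ and /u/) is in the target of rule 3 but the environment (word-initially) is not met → [t].
/u/ (between /t/ and /m/): before a voiced consonant, so rule 1 applies → [uː].
/u/ (between /m/ and /k/) is in the target of rule 1 but the environment (before a voiced consonant) is not met → [u].
/k/ — between /u/ and /m/; rule 3 does not apply here → [k].
/e/ (between /m/ and /w/) occurs before a voiced consonant → [eː] by rule 1.

[vaːleptuːmukmeːw]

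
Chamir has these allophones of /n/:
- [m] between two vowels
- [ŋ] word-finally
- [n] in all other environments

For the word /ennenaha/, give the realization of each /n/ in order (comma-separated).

Occurrence 1 (position 2): no conditioning environment matches → elsewhere allophone [n].
Occurrence 2 (position 3): no conditioning environment matches → elsewhere allophone [n].
Occurrence 3 (position 5): between two vowels → [m].

[n], [n], [m]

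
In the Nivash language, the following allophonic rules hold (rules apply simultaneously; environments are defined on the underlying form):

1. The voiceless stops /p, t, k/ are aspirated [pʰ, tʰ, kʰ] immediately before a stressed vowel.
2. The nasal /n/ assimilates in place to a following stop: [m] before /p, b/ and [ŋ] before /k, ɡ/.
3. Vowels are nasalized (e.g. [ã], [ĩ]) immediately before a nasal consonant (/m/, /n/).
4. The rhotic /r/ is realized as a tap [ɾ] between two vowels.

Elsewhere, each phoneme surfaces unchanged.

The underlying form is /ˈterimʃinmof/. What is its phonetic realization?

[ˈtʰeɾĩmʃĩnmof]

/t/ — word-initial, immediately before a stressed vowel — surfaces as [tʰ] (rule 1).
/e/ (between /t/ and /r/) is in the target of rule 3 but the environment (before a nasal consonant) is not met → [e].
/r/ (between /e/ and /i/) occurs between two vowels → [ɾ] by rule 4.
/i/ (between /r/ and /m/): before a nasal consonant, so rule 3 applies → [ĩ].
/m/ (between /i/ and /ʃ/) is unaffected → [m].
/ʃ/ (between /m/ and /i/) is unaffected → [ʃ].
/i/ meets the environment for rule 3 (before a nasal consonant) → [ĩ].
/n/ (between /i/ and /m/) fails the environment for rule 2, so it stays [n].
/m/ (between /n/ and /o/): no rule targets it → [m].
/o/ (between /m/ and /f/) is in the target of rule 3 but the environment (before a nasal consonant) is not met → [o].
/f/ stays [f].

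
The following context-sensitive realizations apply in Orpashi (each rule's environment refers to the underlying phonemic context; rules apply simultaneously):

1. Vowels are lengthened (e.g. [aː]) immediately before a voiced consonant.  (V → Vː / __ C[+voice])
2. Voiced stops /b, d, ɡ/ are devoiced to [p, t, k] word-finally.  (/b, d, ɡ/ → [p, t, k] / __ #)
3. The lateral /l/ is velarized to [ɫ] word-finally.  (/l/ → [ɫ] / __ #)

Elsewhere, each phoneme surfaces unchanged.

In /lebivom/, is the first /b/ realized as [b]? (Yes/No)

/b/ (between /e/ and /i/) is in the target of rule 2 but the environment (word-finally) is not met → [b].
The actual realization is [b], which matches [b].

Yes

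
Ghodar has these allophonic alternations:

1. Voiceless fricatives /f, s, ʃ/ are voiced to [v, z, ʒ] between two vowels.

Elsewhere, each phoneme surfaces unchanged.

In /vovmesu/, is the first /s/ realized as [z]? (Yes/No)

/s/ — between /e/ and /u/, between two vowels — surfaces as [z] (rule 1).
The actual realization is [z], which matches [z].

Yes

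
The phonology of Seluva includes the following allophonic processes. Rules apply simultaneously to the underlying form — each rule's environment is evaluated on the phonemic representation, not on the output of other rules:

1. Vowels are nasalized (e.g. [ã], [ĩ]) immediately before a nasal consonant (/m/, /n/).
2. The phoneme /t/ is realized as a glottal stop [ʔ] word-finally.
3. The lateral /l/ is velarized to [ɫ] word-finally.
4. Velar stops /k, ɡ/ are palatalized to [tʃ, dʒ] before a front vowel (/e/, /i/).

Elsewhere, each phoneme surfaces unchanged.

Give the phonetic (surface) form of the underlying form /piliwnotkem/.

[piliwnottʃẽm]

/p/ — not in any rule's target class → [p].
/i/ (between /p/ and /l/) is in the target of rule 1 but the environment (before a nasal consonant) is not met → [i].
/l/ (between /i/ and /i/): rule 3 targets it, but not word-finally → unchanged [l].
/i/ (between /l/ and /w/): rule 1 targets it, but not before a nasal consonant → unchanged [i].
/w/ — not in any rule's target class → [w].
/n/ (between /w/ and /o/): no rule targets it → [n].
/o/ (between /n/ and /t/) is in the target of rule 1 but the environment (before a nasal consonant) is not met → [o].
/t/ (between /o/ and /k/) is in the target of rule 2 but the environment (word-finally) is not met → [t].
/k/ (between /t/ and /e/) occurs before a front vowel → [tʃ] by rule 4.
/e/ (between /k/ and /m/): before a nasal consonant, so rule 1 applies → [ẽ].
/m/ (word-final) is unaffected → [m].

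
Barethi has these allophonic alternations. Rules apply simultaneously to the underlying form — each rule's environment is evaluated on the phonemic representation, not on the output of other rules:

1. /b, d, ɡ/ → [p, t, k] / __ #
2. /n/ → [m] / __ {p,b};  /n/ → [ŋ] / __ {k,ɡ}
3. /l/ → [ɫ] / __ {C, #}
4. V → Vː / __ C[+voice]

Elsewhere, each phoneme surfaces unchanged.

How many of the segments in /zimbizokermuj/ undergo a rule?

Segments that undergo a rule: /i/ → [iː] (rule 4); /i/ → [iː] (rule 4); /e/ → [eː] (rule 4); /u/ → [uː] (rule 4).
All other segments surface unchanged.

4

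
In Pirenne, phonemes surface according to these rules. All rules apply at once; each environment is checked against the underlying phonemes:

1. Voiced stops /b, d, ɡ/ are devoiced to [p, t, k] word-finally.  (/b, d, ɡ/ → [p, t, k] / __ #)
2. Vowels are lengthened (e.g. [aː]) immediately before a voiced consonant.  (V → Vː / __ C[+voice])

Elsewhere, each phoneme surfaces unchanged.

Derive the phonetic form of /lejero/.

[leːjeːro]

/l/ — not in any rule's target class → [l].
/e/ (between /l/ and /j/) occurs before a voiced consonant → [eː] by rule 2.
/j/ stays [j].
/e/ — between /j/ and /r/, before a voiced consonant — surfaces as [eː] (rule 2).
/r/ (between /e/ and /o/): no rule targets it → [r].
/o/ (word-final) is in the target of rule 2 but the environment (before a voiced consonant) is not met → [o].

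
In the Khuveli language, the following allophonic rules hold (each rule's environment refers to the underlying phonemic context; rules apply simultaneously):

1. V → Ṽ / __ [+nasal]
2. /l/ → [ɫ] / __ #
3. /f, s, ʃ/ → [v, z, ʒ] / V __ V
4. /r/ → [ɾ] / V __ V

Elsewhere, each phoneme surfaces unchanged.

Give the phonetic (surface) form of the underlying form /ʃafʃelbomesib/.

[ʃafʃelbõmezib]

/ʃ/ (word-initial) is in the target of rule 3 but the environment (between two vowels) is not met → [ʃ].
/a/ — between /ʃ/ and /f/; rule 1 does not apply here → [a].
/f/ (between /a/ and /ʃ/): rule 3 targets it, but not between two vowels → unchanged [f].
/ʃ/ (between /f/ and /e/) fails the environment for rule 3, so it stays [ʃ].
/e/ — between /ʃ/ and /l/; rule 1 does not apply here → [e].
/l/ (between /e/ and /b/) fails the environment for rule 2, so it stays [l].
/o/ — between /b/ and /m/, before a nasal consonant — surfaces as [õ] (rule 1).
/e/ (between /m/ and /s/) is in the target of rule 1 but the environment (before a nasal consonant) is not met → [e].
/s/ meets the environment for rule 3 (between two vowels) → [z].
/i/ — between /s/ and /b/; rule 1 does not apply here → [i].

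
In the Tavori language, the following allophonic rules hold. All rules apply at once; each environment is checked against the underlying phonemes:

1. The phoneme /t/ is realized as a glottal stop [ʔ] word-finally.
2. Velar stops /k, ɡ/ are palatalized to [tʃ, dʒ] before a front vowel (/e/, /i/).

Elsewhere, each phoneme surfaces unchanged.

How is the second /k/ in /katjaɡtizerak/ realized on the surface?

[k]

/k/ (word-final) is in the target of rule 2 but the environment (before a front vowel) is not met → [k].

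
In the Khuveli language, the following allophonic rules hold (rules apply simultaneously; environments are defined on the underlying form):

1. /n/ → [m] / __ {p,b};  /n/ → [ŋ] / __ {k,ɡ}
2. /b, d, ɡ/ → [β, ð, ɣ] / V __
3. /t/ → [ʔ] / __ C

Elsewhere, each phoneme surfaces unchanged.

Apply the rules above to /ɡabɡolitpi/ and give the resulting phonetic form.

[ɡaβɡoliʔpi]

/ɡ/ (word-initial) is in the target of rule 2 but the environment (immediately after a vowel) is not met → [ɡ].
/a/ — not in any rule's target class → [a].
/b/ (between /a/ and /ɡ/): immediately after a vowel, so rule 2 applies → [β].
/ɡ/ (between /b/ and /o/) is in the target of rule 2 but the environment (immediately after a vowel) is not met → [ɡ].
/o/ (between /ɡ/ and /l/): no rule targets it → [o].
/l/ — not in any rule's target class → [l].
/i/ — not in any rule's target class → [i].
/t/ meets the environment for rule 3 (immediately before a consonant) → [ʔ].
/p/ (between /t/ and /i/) is unaffected → [p].
/i/ (word-final): no rule targets it → [i].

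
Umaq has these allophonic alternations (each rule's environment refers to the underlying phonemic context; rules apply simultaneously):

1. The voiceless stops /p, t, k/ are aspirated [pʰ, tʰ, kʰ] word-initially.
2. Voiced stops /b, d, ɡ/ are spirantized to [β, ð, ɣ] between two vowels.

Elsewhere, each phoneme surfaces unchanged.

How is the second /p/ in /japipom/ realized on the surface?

/p/ (between /i/ and /o/): rule 1 targets it, but not word-initially → unchanged [p].

[p]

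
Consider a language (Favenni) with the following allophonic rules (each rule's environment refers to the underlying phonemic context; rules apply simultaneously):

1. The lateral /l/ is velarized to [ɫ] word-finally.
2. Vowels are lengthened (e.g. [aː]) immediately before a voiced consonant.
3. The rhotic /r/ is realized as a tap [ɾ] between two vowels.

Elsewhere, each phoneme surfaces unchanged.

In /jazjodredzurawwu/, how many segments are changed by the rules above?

Segments that undergo a rule: /a/ → [aː] (rule 2); /o/ → [oː] (rule 2); /e/ → [eː] (rule 2); /u/ → [uː] (rule 2); /r/ → [ɾ] (rule 3); /a/ → [aː] (rule 2).
All other segments surface unchanged.

6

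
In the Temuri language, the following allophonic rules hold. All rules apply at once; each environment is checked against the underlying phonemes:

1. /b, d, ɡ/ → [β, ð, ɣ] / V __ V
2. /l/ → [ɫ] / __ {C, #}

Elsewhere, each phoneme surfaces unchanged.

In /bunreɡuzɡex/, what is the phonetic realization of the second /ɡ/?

[ɡ]

/ɡ/ (between /z/ and /e/) fails the environment for rule 1, so it stays [ɡ].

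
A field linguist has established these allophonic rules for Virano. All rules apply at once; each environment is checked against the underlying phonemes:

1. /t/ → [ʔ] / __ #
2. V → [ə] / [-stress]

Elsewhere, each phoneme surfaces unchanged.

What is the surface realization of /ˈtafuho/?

[ˈtafəhə]

/t/ — word-initial; rule 1 does not apply here → [t].
/a/ — between /t/ and /f/; rule 2 does not apply here → [a].
/f/ — not in any rule's target class → [f].
/u/ — between /f/ and /h/, in an unstressed syllable — surfaces as [ə] (rule 2).
/h/ stays [h].
/o/ (word-final) occurs in an unstressed syllable → [ə] by rule 2.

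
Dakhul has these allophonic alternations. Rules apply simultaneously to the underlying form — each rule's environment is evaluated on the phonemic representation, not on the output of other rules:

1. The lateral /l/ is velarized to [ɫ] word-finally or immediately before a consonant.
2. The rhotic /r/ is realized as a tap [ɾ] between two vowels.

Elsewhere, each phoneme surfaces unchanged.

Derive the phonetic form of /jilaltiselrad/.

[jilaɫtiseɫrad]

/l/ (between /i/ and /a/) fails the environment for rule 1, so it stays [l].
/l/ — between /a/ and /t/, word-finally or immediately before a consonant — surfaces as [ɫ] (rule 1).
Rule 1 applies to /l/ (between /e/ and /r/: word-finally or immediately before a consonant) → [ɫ].
/r/ (between /l/ and /a/) fails the environment for rule 2, so it stays [r].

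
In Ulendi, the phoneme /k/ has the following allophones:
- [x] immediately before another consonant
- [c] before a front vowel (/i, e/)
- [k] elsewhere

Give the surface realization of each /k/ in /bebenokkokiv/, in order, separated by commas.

[x], [k], [c]

Occurrence 1 (position 7): immediately before another consonant → [x].
Occurrence 2 (position 8): no conditioning environment matches → elsewhere allophone [k].
Occurrence 3 (position 10): before a front vowel (/i, e/) → [c].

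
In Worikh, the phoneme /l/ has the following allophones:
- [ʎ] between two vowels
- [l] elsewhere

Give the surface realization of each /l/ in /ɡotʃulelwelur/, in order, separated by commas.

[ʎ], [l], [ʎ]

Occurrence 1 (position 6): between two vowels → [ʎ].
Occurrence 2 (position 8): no conditioning environment matches → elsewhere allophone [l].
Occurrence 3 (position 11): between two vowels → [ʎ].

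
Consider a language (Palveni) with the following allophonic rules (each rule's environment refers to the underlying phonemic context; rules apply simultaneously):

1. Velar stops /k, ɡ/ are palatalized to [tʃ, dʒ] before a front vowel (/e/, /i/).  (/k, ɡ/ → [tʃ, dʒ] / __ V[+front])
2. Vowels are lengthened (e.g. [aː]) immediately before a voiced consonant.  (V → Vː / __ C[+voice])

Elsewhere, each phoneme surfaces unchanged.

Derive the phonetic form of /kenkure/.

[tʃeːnkuːre]

/k/ meets the environment for rule 1 (before a front vowel) → [tʃ].
/e/ (between /k/ and /n/) occurs before a voiced consonant → [eː] by rule 2.
/n/ stays [n].
/k/ — between /n/ and /u/; rule 1 does not apply here → [k].
/u/ (between /k/ and /r/): before a voiced consonant, so rule 2 applies → [uː].
/r/ — not in any rule's target class → [r].
/e/ (word-final): rule 2 targets it, but not before a voiced consonant → unchanged [e].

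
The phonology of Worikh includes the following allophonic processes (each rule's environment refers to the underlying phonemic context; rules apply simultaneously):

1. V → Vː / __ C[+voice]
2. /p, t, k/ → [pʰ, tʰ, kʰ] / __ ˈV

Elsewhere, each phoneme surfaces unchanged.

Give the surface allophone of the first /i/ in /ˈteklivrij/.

/i/ (between /l/ and /v/) occurs before a voiced consonant → [iː] by rule 1.

[iː]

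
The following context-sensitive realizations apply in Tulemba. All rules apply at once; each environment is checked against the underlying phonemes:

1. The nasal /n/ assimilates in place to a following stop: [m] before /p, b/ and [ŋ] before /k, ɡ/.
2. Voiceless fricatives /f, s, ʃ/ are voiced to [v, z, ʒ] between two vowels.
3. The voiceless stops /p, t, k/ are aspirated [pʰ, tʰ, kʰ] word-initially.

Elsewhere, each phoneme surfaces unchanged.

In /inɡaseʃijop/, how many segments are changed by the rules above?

Segments that undergo a rule: /n/ → [ŋ] (rule 1); /s/ → [z] (rule 2); /ʃ/ → [ʒ] (rule 2).
All other segments surface unchanged.

3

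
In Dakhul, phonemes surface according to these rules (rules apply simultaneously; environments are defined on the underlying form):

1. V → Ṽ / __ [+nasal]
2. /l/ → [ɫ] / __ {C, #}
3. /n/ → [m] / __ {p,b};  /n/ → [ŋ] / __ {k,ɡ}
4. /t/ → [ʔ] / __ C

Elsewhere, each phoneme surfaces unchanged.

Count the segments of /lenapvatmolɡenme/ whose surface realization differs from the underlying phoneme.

4

Segments that undergo a rule: /e/ → [ẽ] (rule 1); /t/ → [ʔ] (rule 4); /l/ → [ɫ] (rule 2); /e/ → [ẽ] (rule 1).
All other segments surface unchanged.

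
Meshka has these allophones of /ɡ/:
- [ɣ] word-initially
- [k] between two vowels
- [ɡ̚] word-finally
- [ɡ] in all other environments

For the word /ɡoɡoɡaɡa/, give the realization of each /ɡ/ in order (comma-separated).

Occurrence 1 (position 1): word-initially → [ɣ].
Occurrence 2 (position 3): between two vowels → [k].
Occurrence 3 (position 5): between two vowels → [k].
Occurrence 4 (position 7): between two vowels → [k].

[ɣ], [k], [k], [k]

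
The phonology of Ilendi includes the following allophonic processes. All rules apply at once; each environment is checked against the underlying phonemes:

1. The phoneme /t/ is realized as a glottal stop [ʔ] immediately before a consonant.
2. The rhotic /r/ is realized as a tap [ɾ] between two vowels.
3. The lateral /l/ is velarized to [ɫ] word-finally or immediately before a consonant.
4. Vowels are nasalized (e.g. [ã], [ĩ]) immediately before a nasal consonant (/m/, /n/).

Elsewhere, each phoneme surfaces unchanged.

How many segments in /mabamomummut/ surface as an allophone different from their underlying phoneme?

Segments that undergo a rule: /a/ → [ã] (rule 4); /o/ → [õ] (rule 4); /u/ → [ũ] (rule 4).
All other segments surface unchanged.

3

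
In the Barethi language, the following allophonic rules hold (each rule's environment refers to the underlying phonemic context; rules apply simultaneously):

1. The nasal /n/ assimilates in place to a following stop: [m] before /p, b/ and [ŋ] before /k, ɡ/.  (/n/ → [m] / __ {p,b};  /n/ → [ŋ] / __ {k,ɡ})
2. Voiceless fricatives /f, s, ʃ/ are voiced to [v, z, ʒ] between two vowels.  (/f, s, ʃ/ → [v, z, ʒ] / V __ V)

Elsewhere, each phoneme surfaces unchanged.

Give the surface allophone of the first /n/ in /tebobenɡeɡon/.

/n/ (between /e/ and /ɡ/): before a labial or velar stop, so rule 1 applies → [ŋ].

[ŋ]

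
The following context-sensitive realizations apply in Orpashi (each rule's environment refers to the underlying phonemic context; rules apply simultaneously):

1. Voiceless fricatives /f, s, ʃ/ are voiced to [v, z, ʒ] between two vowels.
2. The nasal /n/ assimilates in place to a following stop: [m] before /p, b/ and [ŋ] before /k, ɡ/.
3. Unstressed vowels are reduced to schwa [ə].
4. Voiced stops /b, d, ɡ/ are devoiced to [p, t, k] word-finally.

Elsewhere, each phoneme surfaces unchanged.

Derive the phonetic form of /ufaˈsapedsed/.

[əvəˈzapədsət]

/u/ — word-initial, in an unstressed syllable — surfaces as [ə] (rule 3).
Rule 1 applies to /f/ (between /u/ and /a/: between two vowels) → [v].
/a/ meets the environment for rule 3 (in an unstressed syllable) → [ə].
/s/ (between /a/ and /a/): between two vowels, so rule 1 applies → [z].
/a/ — between /s/ and /p/; rule 3 does not apply here → [a].
/p/ (between /a/ and /e/) is unaffected → [p].
/e/ — between /p/ and /d/, in an unstressed syllable — surfaces as [ə] (rule 3).
/d/ (between /e/ and /s/) fails the environment for rule 4, so it stays [d].
/s/ — between /d/ and /e/; rule 1 does not apply here → [s].
/e/ (between /s/ and /d/) occurs in an unstressed syllable → [ə] by rule 3.
/d/ — word-final, word-finally — surfaces as [t] (rule 4).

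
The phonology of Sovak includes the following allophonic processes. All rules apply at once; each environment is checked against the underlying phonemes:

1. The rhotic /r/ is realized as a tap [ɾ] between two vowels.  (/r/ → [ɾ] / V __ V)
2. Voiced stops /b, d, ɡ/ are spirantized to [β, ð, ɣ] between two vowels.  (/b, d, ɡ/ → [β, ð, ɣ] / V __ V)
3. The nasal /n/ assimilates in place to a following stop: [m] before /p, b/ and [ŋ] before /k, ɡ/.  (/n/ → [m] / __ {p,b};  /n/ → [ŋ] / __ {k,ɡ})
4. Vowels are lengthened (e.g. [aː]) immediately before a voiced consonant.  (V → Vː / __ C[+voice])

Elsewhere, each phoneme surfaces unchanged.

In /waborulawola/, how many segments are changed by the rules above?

Segments that undergo a rule: /a/ → [aː] (rule 4); /b/ → [β] (rule 2); /o/ → [oː] (rule 4); /r/ → [ɾ] (rule 1); /u/ → [uː] (rule 4); /a/ → [aː] (rule 4); /o/ → [oː] (rule 4).
All other segments surface unchanged.

7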